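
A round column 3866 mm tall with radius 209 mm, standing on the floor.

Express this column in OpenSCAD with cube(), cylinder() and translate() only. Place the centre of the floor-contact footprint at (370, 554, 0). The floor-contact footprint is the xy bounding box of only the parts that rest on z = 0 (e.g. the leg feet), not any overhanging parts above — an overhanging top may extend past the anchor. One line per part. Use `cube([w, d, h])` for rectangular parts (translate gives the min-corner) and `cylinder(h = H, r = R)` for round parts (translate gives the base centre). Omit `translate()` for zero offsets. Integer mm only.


translate([370, 554, 0]) cylinder(h = 3866, r = 209);


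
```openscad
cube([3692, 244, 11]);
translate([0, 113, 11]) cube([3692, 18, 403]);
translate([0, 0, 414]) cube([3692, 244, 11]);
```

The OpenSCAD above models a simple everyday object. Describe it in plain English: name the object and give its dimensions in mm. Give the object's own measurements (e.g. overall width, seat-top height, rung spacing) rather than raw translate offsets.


An I-beam lying along x, 3692 mm long. Overall section height 425 mm. Two flanges 244 mm wide (y) and 11 mm thick, one on the floor and one at the top; a web 18 mm thick runs between them, centred on the flange width.


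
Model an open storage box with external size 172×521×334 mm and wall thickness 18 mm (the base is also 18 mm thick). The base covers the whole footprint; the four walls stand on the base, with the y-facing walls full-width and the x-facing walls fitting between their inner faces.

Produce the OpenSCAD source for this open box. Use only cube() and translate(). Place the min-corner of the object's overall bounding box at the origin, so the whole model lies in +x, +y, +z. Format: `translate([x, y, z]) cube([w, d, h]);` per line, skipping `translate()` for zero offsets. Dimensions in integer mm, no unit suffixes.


cube([172, 521, 18]);
translate([0, 0, 18]) cube([172, 18, 316]);
translate([0, 503, 18]) cube([172, 18, 316]);
translate([0, 18, 18]) cube([18, 485, 316]);
translate([154, 18, 18]) cube([18, 485, 316]);


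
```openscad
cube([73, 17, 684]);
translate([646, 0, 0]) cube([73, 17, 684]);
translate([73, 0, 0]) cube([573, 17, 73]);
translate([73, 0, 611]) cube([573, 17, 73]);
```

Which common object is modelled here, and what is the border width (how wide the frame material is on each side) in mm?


A picture frame. The border width is 73 mm.

Four thin pieces enclosing a rectangular opening — a picture frame. The two full-height stiles are 684 mm tall; the top rail sits at z = 611 and is 73 mm tall, so the border above the opening is 684 − 611 = 73 mm, matching the stile x-width.


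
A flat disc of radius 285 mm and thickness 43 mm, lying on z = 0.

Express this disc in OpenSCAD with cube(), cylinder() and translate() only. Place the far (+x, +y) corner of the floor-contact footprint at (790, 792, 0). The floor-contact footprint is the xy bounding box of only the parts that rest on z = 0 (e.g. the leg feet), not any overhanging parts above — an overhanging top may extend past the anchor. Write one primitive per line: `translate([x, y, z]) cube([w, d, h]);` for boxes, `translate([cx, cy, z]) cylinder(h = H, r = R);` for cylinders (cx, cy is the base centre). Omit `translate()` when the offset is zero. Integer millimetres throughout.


translate([505, 507, 0]) cylinder(h = 43, r = 285);


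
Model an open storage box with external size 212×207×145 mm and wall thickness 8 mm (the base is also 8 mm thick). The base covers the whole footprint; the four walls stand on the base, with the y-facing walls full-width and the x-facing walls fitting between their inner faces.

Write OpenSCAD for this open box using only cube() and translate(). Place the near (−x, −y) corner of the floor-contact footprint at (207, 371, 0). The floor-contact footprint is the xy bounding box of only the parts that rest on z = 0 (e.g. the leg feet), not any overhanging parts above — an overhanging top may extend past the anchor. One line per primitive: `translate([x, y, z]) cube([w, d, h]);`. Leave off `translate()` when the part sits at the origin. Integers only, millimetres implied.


translate([207, 371, 0]) cube([212, 207, 8]);
translate([207, 371, 8]) cube([212, 8, 137]);
translate([207, 570, 8]) cube([212, 8, 137]);
translate([207, 379, 8]) cube([8, 191, 137]);
translate([411, 379, 8]) cube([8, 191, 137]);


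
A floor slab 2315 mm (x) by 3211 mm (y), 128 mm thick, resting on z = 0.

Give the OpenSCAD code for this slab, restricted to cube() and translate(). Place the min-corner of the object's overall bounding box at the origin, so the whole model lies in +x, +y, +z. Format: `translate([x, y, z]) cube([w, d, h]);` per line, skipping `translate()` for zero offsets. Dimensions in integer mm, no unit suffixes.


cube([2315, 3211, 128]);


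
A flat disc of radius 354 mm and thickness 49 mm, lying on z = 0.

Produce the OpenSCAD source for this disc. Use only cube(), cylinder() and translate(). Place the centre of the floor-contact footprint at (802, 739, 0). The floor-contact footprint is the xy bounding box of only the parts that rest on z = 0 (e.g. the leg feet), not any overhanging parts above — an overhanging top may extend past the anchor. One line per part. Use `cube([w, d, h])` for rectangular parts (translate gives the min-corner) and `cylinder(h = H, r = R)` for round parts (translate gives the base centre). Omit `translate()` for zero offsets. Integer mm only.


translate([802, 739, 0]) cylinder(h = 49, r = 354);


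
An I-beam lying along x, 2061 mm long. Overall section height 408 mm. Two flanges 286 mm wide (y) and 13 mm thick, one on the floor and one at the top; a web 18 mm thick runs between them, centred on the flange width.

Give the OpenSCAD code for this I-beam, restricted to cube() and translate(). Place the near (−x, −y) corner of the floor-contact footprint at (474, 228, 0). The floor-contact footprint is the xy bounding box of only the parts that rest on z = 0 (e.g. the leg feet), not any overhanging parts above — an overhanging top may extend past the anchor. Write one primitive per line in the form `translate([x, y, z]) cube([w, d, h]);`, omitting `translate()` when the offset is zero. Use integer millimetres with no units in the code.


translate([474, 228, 0]) cube([2061, 286, 13]);
translate([474, 362, 13]) cube([2061, 18, 382]);
translate([474, 228, 395]) cube([2061, 286, 13]);


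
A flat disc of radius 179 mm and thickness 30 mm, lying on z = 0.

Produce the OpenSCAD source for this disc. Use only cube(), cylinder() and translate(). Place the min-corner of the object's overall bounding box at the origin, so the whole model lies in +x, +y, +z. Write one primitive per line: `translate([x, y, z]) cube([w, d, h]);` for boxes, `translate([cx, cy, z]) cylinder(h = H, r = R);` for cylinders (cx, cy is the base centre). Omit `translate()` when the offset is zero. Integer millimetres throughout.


translate([179, 179, 0]) cylinder(h = 30, r = 179);


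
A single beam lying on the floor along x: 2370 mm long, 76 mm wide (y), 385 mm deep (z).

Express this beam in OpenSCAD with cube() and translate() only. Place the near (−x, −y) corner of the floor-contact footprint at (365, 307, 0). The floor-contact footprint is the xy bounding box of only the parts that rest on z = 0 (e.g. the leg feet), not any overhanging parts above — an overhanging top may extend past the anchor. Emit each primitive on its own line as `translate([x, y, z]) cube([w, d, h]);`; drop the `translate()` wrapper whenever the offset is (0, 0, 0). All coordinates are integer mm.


translate([365, 307, 0]) cube([2370, 76, 385]);


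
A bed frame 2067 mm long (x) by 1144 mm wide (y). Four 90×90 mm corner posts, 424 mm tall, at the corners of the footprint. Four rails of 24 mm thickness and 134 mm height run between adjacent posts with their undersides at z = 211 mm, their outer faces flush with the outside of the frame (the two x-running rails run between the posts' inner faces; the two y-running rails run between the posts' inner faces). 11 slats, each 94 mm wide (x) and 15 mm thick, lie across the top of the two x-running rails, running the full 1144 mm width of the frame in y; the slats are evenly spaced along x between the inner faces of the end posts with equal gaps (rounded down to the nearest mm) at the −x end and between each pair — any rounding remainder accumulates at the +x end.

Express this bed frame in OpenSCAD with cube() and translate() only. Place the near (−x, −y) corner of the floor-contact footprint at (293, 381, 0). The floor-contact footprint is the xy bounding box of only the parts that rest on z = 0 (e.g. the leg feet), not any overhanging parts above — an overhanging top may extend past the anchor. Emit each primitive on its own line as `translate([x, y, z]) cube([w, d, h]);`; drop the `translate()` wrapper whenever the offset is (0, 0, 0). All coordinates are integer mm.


translate([293, 381, 0]) cube([90, 90, 424]);
translate([293, 1435, 0]) cube([90, 90, 424]);
translate([2270, 381, 0]) cube([90, 90, 424]);
translate([2270, 1435, 0]) cube([90, 90, 424]);
translate([383, 381, 211]) cube([1887, 24, 134]);
translate([383, 1501, 211]) cube([1887, 24, 134]);
translate([293, 471, 211]) cube([24, 964, 134]);
translate([2336, 471, 211]) cube([24, 964, 134]);
translate([454, 381, 345]) cube([94, 1144, 15]);
translate([619, 381, 345]) cube([94, 1144, 15]);
translate([784, 381, 345]) cube([94, 1144, 15]);
translate([949, 381, 345]) cube([94, 1144, 15]);
translate([1114, 381, 345]) cube([94, 1144, 15]);
translate([1279, 381, 345]) cube([94, 1144, 15]);
translate([1444, 381, 345]) cube([94, 1144, 15]);
translate([1609, 381, 345]) cube([94, 1144, 15]);
translate([1774, 381, 345]) cube([94, 1144, 15]);
translate([1939, 381, 345]) cube([94, 1144, 15]);
translate([2104, 381, 345]) cube([94, 1144, 15]);


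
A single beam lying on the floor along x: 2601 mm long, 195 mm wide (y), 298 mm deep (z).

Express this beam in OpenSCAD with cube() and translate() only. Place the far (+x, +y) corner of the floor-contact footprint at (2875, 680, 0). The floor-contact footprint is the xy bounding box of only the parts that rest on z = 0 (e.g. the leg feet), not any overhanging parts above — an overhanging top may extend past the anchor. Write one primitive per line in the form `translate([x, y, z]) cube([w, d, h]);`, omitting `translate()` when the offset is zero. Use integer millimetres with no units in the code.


translate([274, 485, 0]) cube([2601, 195, 298]);


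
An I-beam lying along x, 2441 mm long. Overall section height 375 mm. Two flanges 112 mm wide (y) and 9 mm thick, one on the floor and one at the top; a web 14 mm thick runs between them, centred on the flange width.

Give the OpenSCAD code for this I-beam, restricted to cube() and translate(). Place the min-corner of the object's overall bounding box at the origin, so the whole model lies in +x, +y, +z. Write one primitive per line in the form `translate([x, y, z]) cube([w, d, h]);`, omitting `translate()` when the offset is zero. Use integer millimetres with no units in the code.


cube([2441, 112, 9]);
translate([0, 49, 9]) cube([2441, 14, 357]);
translate([0, 0, 366]) cube([2441, 112, 9]);


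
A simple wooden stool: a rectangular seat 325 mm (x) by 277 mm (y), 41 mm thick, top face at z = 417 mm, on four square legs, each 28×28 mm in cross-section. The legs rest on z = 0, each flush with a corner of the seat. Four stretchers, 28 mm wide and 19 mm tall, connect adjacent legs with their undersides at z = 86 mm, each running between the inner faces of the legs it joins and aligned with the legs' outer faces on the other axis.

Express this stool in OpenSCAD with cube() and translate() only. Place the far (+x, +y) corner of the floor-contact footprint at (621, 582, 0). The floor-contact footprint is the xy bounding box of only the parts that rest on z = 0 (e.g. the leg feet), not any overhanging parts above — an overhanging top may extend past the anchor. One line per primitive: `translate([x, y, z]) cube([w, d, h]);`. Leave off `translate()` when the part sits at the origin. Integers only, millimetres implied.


// leg_h = 417 - 41 = 376
// stretcher span = 325 - 2*28 = 269
translate([296, 305, 376]) cube([325, 277, 41]);
translate([296, 305, 0]) cube([28, 28, 376]);
translate([593, 305, 0]) cube([28, 28, 376]);
translate([296, 554, 0]) cube([28, 28, 376]);
translate([593, 554, 0]) cube([28, 28, 376]);
translate([324, 305, 86]) cube([269, 28, 19]);
translate([324, 554, 86]) cube([269, 28, 19]);
translate([296, 333, 86]) cube([28, 221, 19]);
translate([593, 333, 86]) cube([28, 221, 19]);


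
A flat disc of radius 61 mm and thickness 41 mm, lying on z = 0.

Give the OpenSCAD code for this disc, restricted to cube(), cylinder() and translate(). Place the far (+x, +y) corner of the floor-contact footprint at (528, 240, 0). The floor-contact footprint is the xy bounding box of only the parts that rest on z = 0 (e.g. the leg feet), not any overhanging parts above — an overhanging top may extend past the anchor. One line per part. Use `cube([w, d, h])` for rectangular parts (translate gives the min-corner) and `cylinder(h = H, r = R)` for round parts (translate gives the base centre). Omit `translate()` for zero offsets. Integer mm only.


translate([467, 179, 0]) cylinder(h = 41, r = 61);


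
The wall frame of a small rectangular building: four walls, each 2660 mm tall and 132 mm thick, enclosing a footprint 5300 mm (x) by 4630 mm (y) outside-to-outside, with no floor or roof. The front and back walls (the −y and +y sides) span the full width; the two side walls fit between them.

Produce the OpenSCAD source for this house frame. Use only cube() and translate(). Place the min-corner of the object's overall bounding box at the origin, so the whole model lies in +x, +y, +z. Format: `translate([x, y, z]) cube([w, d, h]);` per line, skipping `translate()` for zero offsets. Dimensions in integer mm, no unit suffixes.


cube([5300, 132, 2660]);
translate([0, 4498, 0]) cube([5300, 132, 2660]);
translate([0, 132, 0]) cube([132, 4366, 2660]);
translate([5168, 132, 0]) cube([132, 4366, 2660]);


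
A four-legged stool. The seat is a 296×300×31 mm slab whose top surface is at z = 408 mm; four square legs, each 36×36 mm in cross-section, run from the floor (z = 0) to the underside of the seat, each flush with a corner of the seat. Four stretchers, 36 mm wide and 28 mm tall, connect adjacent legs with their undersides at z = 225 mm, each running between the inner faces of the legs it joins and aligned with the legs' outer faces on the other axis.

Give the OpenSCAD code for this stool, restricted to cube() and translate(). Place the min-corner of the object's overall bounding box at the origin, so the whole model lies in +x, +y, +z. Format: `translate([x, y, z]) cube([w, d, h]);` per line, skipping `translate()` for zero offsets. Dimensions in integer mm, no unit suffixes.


translate([0, 0, 377]) cube([296, 300, 31]);
cube([36, 36, 377]);
translate([260, 0, 0]) cube([36, 36, 377]);
translate([0, 264, 0]) cube([36, 36, 377]);
translate([260, 264, 0]) cube([36, 36, 377]);
translate([36, 0, 225]) cube([224, 36, 28]);
translate([36, 264, 225]) cube([224, 36, 28]);
translate([0, 36, 225]) cube([36, 228, 28]);
translate([260, 36, 225]) cube([36, 228, 28]);


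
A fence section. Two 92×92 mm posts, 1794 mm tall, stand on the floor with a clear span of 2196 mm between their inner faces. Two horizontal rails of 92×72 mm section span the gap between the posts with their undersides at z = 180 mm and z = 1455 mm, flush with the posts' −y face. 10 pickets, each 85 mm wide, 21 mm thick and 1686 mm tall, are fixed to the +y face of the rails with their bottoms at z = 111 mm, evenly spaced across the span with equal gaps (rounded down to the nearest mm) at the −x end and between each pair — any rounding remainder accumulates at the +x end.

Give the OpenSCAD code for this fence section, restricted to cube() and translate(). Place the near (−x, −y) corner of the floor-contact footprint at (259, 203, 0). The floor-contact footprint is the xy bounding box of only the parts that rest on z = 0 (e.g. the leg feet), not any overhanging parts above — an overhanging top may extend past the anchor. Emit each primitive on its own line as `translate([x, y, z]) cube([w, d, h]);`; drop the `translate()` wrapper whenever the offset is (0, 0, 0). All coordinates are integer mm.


translate([259, 203, 0]) cube([92, 92, 1794]);
translate([2547, 203, 0]) cube([92, 92, 1794]);
translate([351, 203, 180]) cube([2196, 92, 72]);
translate([351, 203, 1455]) cube([2196, 92, 72]);
translate([473, 295, 111]) cube([85, 21, 1686]);
translate([680, 295, 111]) cube([85, 21, 1686]);
translate([887, 295, 111]) cube([85, 21, 1686]);
translate([1094, 295, 111]) cube([85, 21, 1686]);
translate([1301, 295, 111]) cube([85, 21, 1686]);
translate([1508, 295, 111]) cube([85, 21, 1686]);
translate([1715, 295, 111]) cube([85, 21, 1686]);
translate([1922, 295, 111]) cube([85, 21, 1686]);
translate([2129, 295, 111]) cube([85, 21, 1686]);
translate([2336, 295, 111]) cube([85, 21, 1686]);


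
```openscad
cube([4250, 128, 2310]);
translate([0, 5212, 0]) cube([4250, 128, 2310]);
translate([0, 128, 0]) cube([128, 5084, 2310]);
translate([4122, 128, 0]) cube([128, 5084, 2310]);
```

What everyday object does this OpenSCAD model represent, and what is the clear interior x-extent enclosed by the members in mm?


A house (or room) frame. The interior width is 3994 mm.

Four 2310 mm walls enclosing a rectangle with no floor or roof — a room or house frame. Outside width is 4250 mm and wall thickness is 128 mm, so the interior width is 4250 − 2 × 128 = 3994 mm.


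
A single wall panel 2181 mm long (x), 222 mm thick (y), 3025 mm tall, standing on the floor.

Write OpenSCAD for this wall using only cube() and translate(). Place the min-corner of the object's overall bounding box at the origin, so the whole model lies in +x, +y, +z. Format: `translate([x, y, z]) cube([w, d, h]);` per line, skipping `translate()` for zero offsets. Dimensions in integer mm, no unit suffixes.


cube([2181, 222, 3025]);


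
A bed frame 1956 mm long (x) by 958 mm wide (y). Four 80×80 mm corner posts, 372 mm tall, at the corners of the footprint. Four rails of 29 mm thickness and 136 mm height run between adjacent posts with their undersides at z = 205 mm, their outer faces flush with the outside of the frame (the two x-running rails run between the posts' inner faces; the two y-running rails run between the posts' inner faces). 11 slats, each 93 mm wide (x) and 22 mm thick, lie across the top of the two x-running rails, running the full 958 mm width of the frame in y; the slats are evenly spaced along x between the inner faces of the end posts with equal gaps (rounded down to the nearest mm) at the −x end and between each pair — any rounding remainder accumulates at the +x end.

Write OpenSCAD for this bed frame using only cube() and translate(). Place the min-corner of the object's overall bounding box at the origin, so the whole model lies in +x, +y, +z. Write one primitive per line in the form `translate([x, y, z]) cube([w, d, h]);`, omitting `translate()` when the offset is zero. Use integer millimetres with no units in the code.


cube([80, 80, 372]);
translate([0, 878, 0]) cube([80, 80, 372]);
translate([1876, 0, 0]) cube([80, 80, 372]);
translate([1876, 878, 0]) cube([80, 80, 372]);
translate([80, 0, 205]) cube([1796, 29, 136]);
translate([80, 929, 205]) cube([1796, 29, 136]);
translate([0, 80, 205]) cube([29, 798, 136]);
translate([1927, 80, 205]) cube([29, 798, 136]);
translate([144, 0, 341]) cube([93, 958, 22]);
translate([301, 0, 341]) cube([93, 958, 22]);
translate([458, 0, 341]) cube([93, 958, 22]);
translate([615, 0, 341]) cube([93, 958, 22]);
translate([772, 0, 341]) cube([93, 958, 22]);
translate([929, 0, 341]) cube([93, 958, 22]);
translate([1086, 0, 341]) cube([93, 958, 22]);
translate([1243, 0, 341]) cube([93, 958, 22]);
translate([1400, 0, 341]) cube([93, 958, 22]);
translate([1557, 0, 341]) cube([93, 958, 22]);
translate([1714, 0, 341]) cube([93, 958, 22]);


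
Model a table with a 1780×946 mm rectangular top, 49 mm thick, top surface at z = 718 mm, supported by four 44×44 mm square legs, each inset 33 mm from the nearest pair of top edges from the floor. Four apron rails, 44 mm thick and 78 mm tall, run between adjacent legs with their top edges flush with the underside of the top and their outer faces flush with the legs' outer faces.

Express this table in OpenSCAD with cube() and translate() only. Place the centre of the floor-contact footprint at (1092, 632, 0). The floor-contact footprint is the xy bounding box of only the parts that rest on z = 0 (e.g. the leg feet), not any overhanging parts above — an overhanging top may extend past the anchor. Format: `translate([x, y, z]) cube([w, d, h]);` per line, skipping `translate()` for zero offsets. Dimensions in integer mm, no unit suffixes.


// leg_h = 718 - 49 = 669
// apron z = 669 - 78 = 591
translate([202, 159, 669]) cube([1780, 946, 49]);
translate([235, 192, 0]) cube([44, 44, 669]);
translate([1905, 192, 0]) cube([44, 44, 669]);
translate([235, 1028, 0]) cube([44, 44, 669]);
translate([1905, 1028, 0]) cube([44, 44, 669]);
translate([279, 192, 591]) cube([1626, 44, 78]);
translate([279, 1028, 591]) cube([1626, 44, 78]);
translate([235, 236, 591]) cube([44, 792, 78]);
translate([1905, 236, 591]) cube([44, 792, 78]);


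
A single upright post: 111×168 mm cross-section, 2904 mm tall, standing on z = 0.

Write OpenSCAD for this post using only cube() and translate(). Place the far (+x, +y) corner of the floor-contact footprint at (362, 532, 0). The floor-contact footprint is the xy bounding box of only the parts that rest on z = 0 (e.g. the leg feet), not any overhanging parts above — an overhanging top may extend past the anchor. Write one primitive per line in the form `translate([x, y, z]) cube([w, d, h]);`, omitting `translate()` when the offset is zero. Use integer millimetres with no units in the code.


translate([251, 364, 0]) cube([111, 168, 2904]);


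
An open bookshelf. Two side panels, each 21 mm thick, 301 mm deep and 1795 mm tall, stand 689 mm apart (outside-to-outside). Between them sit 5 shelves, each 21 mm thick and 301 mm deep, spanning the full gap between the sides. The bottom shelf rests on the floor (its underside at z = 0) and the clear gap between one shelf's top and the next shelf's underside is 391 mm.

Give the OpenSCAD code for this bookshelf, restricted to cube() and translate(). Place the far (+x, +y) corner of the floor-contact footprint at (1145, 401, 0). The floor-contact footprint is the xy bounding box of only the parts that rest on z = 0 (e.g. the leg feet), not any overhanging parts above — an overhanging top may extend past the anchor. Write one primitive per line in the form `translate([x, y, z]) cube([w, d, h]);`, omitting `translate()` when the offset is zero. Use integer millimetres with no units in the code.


translate([456, 100, 0]) cube([21, 301, 1795]);
translate([1124, 100, 0]) cube([21, 301, 1795]);
translate([477, 100, 0]) cube([647, 301, 21]);
translate([477, 100, 412]) cube([647, 301, 21]);
translate([477, 100, 824]) cube([647, 301, 21]);
translate([477, 100, 1236]) cube([647, 301, 21]);
translate([477, 100, 1648]) cube([647, 301, 21]);


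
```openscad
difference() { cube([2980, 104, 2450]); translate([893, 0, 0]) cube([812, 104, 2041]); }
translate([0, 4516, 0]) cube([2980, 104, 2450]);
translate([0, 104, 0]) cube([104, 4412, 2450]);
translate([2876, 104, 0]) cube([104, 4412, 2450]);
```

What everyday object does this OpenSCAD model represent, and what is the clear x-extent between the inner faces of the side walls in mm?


A single room. The interior width is 2772 mm.

Four walls enclosing a rectangle with a door in the front wall — a room. Outside width 2980 minus two 104 mm walls gives 2772 mm.


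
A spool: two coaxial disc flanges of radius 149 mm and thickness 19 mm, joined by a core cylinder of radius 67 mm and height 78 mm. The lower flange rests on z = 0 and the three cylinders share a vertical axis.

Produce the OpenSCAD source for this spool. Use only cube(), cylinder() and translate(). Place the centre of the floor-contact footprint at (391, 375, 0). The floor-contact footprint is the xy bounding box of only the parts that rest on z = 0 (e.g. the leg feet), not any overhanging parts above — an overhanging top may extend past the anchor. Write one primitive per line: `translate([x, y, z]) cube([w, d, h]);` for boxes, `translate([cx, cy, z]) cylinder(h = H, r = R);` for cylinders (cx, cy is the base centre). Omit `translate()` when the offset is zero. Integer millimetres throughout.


translate([391, 375, 0]) cylinder(h = 19, r = 149);
translate([391, 375, 19]) cylinder(h = 78, r = 67);
translate([391, 375, 97]) cylinder(h = 19, r = 149);


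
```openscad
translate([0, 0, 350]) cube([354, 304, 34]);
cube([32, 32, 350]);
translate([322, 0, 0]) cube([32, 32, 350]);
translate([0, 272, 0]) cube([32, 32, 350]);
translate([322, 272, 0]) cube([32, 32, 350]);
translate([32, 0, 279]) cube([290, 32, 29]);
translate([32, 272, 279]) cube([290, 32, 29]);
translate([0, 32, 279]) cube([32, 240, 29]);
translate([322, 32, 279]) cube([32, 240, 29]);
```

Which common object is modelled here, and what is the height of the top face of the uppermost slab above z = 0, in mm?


A stool. The seat height is 384 mm.

A 354×304×34 slab at z = 350 on four corner posts — a stool. The seat top is 350 + 34 = 384 mm.


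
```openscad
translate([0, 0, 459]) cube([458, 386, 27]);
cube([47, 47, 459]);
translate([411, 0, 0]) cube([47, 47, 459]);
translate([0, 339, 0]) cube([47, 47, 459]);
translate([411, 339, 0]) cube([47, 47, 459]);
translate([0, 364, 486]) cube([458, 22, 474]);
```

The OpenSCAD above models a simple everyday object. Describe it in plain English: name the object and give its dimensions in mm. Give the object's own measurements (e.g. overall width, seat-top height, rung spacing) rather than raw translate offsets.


A chair. The seat is a 458×386×27 mm slab with its top at z = 486 mm, on four 47×47 mm corner legs (flush with the seat edges, standing on z = 0). A flat backrest 22 mm thick, 474 mm tall, spans the full seat width and rises from the seat top along its +y edge, rear face flush with the rear of the seat.


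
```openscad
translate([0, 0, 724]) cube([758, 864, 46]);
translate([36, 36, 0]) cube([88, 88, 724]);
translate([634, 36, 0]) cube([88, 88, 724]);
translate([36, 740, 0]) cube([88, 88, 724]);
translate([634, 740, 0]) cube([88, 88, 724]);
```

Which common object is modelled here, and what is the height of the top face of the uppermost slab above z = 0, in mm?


A table. The table height is 770 mm.

A 758×864×46 slab sits at z = 724 on four 88 mm square posts — a table. The top surface is at 724 + 46 = 770 mm.


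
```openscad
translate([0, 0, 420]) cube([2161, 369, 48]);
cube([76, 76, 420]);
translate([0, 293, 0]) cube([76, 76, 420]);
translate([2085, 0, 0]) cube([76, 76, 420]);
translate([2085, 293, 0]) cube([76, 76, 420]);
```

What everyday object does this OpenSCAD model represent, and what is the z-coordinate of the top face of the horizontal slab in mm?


A bench. The seat-top height is 468 mm.

A long slab on four corner posts — a bench. The slab sits at z = 420 with thickness 48, so the top is 420 + 48 = 468 mm.


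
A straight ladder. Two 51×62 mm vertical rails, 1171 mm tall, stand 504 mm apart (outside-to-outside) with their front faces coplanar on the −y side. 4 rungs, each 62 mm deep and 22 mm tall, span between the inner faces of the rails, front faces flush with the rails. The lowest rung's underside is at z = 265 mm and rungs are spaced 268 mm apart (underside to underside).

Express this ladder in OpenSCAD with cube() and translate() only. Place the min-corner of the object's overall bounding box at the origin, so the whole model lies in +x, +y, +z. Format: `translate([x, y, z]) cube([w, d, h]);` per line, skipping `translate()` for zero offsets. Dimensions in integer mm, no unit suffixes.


cube([51, 62, 1171]);
translate([453, 0, 0]) cube([51, 62, 1171]);
translate([51, 0, 265]) cube([402, 62, 22]);
translate([51, 0, 533]) cube([402, 62, 22]);
translate([51, 0, 801]) cube([402, 62, 22]);
translate([51, 0, 1069]) cube([402, 62, 22]);


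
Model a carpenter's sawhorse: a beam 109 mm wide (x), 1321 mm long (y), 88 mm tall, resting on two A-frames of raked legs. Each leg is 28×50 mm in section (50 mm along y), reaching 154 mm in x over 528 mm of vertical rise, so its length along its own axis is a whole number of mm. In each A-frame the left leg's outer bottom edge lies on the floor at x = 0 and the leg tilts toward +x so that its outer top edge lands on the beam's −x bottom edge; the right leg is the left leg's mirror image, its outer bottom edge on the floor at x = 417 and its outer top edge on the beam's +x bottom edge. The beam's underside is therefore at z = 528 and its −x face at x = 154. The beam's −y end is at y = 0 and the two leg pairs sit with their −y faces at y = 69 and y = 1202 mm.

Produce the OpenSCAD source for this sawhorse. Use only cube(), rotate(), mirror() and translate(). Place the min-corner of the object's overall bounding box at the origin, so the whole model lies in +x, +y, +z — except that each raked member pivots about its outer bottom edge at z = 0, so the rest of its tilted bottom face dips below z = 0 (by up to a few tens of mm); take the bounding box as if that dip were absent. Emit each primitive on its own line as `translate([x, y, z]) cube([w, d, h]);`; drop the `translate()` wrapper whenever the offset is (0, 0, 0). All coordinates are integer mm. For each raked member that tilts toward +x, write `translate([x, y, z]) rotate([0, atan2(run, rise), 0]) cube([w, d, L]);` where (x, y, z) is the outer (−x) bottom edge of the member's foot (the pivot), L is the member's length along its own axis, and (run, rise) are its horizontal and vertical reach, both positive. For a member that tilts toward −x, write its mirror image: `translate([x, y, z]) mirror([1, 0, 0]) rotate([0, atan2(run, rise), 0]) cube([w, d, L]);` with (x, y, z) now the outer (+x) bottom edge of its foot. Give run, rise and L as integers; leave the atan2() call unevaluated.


// leg length = √(154² + 528²) = 550
// right-leg outer foot x = 2·154 + 109 = 417
// beam min-corner = (154, 0, 528)
translate([154, 0, 528]) cube([109, 1321, 88]);
translate([0, 69, 0]) rotate([0, atan2(154, 528), 0]) cube([28, 50, 550]);
translate([417, 69, 0]) mirror([1, 0, 0]) rotate([0, atan2(154, 528), 0]) cube([28, 50, 550]);
translate([0, 1202, 0]) rotate([0, atan2(154, 528), 0]) cube([28, 50, 550]);
translate([417, 1202, 0]) mirror([1, 0, 0]) rotate([0, atan2(154, 528), 0]) cube([28, 50, 550]);


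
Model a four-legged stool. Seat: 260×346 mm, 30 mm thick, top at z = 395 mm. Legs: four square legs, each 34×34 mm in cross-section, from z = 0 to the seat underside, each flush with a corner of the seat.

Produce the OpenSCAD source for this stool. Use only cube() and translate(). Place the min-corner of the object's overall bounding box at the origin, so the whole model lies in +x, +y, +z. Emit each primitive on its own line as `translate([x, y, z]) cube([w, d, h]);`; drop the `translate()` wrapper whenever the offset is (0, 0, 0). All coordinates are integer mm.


// leg_h = 395 - 30 = 365
translate([0, 0, 365]) cube([260, 346, 30]);
cube([34, 34, 365]);
translate([226, 0, 0]) cube([34, 34, 365]);
translate([0, 312, 0]) cube([34, 34, 365]);
translate([226, 312, 0]) cube([34, 34, 365]);


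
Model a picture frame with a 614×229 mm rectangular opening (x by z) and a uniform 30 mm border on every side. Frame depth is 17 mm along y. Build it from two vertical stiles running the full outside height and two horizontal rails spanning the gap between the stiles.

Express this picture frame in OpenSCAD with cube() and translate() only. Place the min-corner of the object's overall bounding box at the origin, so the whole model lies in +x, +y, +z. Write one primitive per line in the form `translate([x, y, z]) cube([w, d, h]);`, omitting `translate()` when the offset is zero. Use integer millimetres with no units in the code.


cube([30, 17, 289]);
translate([644, 0, 0]) cube([30, 17, 289]);
translate([30, 0, 0]) cube([614, 17, 30]);
translate([30, 0, 259]) cube([614, 17, 30]);


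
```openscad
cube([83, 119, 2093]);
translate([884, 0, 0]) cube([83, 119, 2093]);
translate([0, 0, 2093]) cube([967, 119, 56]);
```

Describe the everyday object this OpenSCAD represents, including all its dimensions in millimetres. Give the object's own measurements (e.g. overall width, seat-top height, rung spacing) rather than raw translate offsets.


A door frame. The clear opening is 801 mm wide and 2093 mm high. Two 83 mm wide jambs, 119 mm deep, stand either side of the opening from the floor to the top of the opening. A 56 mm thick head sits across the top of both jambs, spanning the full outside width of the frame.


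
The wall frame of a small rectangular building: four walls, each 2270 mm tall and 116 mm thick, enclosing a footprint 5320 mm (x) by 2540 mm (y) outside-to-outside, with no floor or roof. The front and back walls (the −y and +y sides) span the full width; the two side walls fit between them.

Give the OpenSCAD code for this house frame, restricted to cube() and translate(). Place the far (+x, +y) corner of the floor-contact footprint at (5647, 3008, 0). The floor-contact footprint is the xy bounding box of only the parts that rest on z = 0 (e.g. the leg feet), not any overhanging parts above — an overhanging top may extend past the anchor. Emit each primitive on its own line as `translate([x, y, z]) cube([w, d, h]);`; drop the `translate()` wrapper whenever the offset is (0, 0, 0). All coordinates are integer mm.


translate([327, 468, 0]) cube([5320, 116, 2270]);
translate([327, 2892, 0]) cube([5320, 116, 2270]);
translate([327, 584, 0]) cube([116, 2308, 2270]);
translate([5531, 584, 0]) cube([116, 2308, 2270]);


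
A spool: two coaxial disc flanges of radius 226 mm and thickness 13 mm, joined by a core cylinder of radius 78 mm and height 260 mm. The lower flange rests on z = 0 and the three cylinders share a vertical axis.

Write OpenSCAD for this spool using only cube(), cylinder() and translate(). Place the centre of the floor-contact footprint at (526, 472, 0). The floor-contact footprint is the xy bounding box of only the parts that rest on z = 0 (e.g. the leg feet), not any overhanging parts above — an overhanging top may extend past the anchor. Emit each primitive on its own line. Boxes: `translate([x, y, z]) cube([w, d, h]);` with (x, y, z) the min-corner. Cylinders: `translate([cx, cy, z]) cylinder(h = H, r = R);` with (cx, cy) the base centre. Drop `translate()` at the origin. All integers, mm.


translate([526, 472, 0]) cylinder(h = 13, r = 226);
translate([526, 472, 13]) cylinder(h = 260, r = 78);
translate([526, 472, 273]) cylinder(h = 13, r = 226);


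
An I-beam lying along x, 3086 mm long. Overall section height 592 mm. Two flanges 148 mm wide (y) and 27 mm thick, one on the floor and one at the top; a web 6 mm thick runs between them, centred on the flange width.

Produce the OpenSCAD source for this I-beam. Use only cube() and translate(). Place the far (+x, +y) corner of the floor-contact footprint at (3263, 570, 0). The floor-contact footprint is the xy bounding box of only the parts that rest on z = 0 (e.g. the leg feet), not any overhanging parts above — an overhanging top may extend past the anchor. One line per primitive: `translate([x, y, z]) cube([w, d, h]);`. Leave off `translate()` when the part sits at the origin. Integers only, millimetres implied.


translate([177, 422, 0]) cube([3086, 148, 27]);
translate([177, 493, 27]) cube([3086, 6, 538]);
translate([177, 422, 565]) cube([3086, 148, 27]);


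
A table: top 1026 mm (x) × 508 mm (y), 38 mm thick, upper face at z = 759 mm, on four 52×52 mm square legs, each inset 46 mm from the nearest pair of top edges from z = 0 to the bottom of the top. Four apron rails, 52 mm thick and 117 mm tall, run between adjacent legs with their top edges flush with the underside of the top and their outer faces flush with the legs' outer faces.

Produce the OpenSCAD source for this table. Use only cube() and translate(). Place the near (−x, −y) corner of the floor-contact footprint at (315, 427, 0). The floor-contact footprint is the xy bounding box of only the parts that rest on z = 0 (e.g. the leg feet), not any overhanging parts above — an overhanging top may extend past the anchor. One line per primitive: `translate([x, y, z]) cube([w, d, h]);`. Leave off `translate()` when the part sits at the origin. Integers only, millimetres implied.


// leg_h = 759 - 38 = 721
// apron z = 721 - 117 = 604
translate([269, 381, 721]) cube([1026, 508, 38]);
translate([315, 427, 0]) cube([52, 52, 721]);
translate([1197, 427, 0]) cube([52, 52, 721]);
translate([315, 791, 0]) cube([52, 52, 721]);
translate([1197, 791, 0]) cube([52, 52, 721]);
translate([367, 427, 604]) cube([830, 52, 117]);
translate([367, 791, 604]) cube([830, 52, 117]);
translate([315, 479, 604]) cube([52, 312, 117]);
translate([1197, 479, 604]) cube([52, 312, 117]);


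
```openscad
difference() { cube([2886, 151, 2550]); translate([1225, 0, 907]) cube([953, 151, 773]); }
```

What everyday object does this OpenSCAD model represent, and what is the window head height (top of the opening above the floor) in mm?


A wall with a window opening. The window head height is 1680 mm.

A wall with a rectangular opening subtracted — a window. Sill at z = 907, opening 773 mm tall, so the head is at 907 + 773 = 1680 mm.


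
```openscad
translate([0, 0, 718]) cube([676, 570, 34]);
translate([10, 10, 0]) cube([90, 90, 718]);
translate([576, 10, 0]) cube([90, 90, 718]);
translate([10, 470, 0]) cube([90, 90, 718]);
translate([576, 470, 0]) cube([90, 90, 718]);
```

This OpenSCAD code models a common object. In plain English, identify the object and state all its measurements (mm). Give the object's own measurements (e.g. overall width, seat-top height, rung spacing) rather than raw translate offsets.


A table: top 676 mm (x) × 570 mm (y), 34 mm thick, upper face at z = 752 mm, on four 90×90 mm square legs, each inset 10 mm from the nearest pair of top edges from z = 0 to the bottom of the top.


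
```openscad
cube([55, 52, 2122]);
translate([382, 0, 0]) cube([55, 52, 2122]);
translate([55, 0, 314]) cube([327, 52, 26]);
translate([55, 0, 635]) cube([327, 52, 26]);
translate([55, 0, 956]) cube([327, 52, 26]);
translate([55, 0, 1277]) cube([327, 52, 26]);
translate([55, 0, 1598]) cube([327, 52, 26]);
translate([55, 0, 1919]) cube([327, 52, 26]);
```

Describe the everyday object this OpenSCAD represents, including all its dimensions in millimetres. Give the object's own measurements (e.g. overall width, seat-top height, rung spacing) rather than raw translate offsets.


A straight ladder. Two 55×52 mm vertical rails, 2122 mm tall, stand 437 mm apart (outside-to-outside) with their front faces coplanar on the −y side. 6 rungs, each 52 mm deep and 26 mm tall, span between the inner faces of the rails, front faces flush with the rails. The lowest rung's underside is at z = 314 mm and rungs are spaced 321 mm apart (underside to underside).


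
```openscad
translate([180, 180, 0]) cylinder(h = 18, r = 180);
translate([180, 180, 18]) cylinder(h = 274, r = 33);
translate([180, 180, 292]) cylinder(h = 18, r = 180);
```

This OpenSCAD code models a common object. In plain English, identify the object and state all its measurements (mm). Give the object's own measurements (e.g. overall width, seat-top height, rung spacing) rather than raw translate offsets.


A spool: two coaxial disc flanges of radius 180 mm and thickness 18 mm, joined by a core cylinder of radius 33 mm and height 274 mm. The lower flange rests on z = 0 and the three cylinders share a vertical axis.
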